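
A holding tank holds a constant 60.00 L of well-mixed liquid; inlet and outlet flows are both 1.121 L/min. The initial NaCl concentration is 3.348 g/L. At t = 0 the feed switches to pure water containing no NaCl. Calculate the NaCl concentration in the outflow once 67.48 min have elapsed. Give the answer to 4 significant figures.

0.9490 g/L

Accumulation = in − out for the solute gives V dC/dt = Q(C_in − C).
So dC/dt = (C_in − C)/τ with τ = V/Q = 60.00/1.121 = 53.5236 min.
Integrating: C(t) = C_in + (C₀ − C_in) e^(−t/τ).
C(67.48) = 0 + (3.348 − 0)·e^(−67.48/53.5236) = 0 + (3.34800)·0.283441 = 0.948960 g/L.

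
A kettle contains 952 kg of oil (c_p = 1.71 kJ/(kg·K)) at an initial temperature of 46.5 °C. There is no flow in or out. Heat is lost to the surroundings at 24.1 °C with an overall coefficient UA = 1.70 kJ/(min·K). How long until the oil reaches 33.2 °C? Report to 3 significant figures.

863 min

Lumped-capacitance energy balance: M c_p dT/dt = UA(T_amb − T).
τ = M c_p/UA = 957.60 min; T_ss = T_amb = 24.100 °C.
T(t) = T_ss + (T₀ − T_ss)e^(−t/τ); set T = 33.2:
t = −τ ln[(T − T_ss)/(T₀ − T_ss)] = −957.60 · ln(0.40625) = 862.59 min.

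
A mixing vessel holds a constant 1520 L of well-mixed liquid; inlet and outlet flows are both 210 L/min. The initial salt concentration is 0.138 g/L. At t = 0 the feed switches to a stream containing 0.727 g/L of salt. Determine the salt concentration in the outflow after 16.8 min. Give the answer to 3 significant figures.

0.669 g/L

Species balance on the tank: V dC/dt = Q(C_in − C).
Rewrite as dC/dt + C/τ = C_in/τ, τ = V/Q = 7.2381 min.
Solution: C(t) = C_in + (C₀ − C_in) e^(−t/τ).
C(16.8) = 0.727 + (0.138 − 0.727)·e^(−16.8/7.2381) = 0.727 + (-0.58900)·0.098170 = 0.66918 g/L.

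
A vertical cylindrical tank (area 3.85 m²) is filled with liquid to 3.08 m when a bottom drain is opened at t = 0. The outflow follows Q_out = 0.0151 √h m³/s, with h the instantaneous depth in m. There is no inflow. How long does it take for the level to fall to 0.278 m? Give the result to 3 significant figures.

Mass balance (ρ constant): A dh/dt = −0.0151 √h.
This is separable: 2 d(√h)/dt = −0.0151/A, so √h = √h₀ − (0.0151/(2A)) t.
t = 2A(√h₀ − √h)/0.0151 = 2·3.85·(√3.08 − √0.278)/0.0151
  = 7.7000 × (1.7550 − 0.52726) / 0.0151 = 626.06 s.

626 s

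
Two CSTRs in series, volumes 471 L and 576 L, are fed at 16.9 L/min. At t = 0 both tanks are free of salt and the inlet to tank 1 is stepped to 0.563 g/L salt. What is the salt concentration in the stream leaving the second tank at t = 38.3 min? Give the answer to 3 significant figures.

0.198 g/L

Each tank obeys Vᵢ dCᵢ/dt = Q(Cᵢ₋₁ − Cᵢ), so τᵢ = Vᵢ/Q.
τ₁ = 471/16.9 = 27.870 min; τ₂ = 576/16.9 = 34.083 min.
Tank 1: C₁ = C_in(1 − e^(−t/τ₁)). Tank 2 (τ₁ ≠ τ₂): C₂ = C_in[1 − (τ₁ e^(−t/τ₁) − τ₂ e^(−t/τ₂))/(τ₁ − τ₂)].
At t = 38.3: e^(−t/τ₁) = 0.25303, e^(−t/τ₂) = 0.32506.
C₂ = 0.563·[1 − (27.870·0.25303 − 34.083·0.32506)/(-6.2130)] = 0.563·0.35181 = 0.19807 g/L.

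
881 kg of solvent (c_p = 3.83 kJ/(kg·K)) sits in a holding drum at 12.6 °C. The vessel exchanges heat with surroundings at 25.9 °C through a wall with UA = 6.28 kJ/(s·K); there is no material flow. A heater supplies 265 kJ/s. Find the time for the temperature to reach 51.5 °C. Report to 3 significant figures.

649 s

Heat balance on the well-mixed liquid: M c_p dT/dt = −UA(T − T_amb) + Q̇.
τ = M c_p/UA = 537.30 s; T_ss = T_amb + Q̇/UA = 25.9 + 265/6.28 = 68.097 °C.
T(t) = T_ss + (T₀ − T_ss)e^(−t/τ); set T = 51.5:
t = −τ ln[(T − T_ss)/(T₀ − T_ss)] = −537.30 · ln(0.29907) = 648.57 s.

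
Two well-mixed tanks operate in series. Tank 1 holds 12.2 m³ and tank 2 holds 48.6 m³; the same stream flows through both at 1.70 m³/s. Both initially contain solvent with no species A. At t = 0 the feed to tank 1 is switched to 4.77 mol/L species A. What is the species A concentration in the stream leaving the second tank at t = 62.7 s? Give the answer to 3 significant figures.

4.06 mol/L

Time constants: τᵢ = Vᵢ/Q for each well-mixed tank.
τ₁ = 12.2/1.70 = 7.1765 s; τ₂ = 48.6/1.70 = 28.588 s.
Solving the cascade with C₁(0)=C₂(0)=0 gives C₂(t) = C_in[1 − (τ₁ e^(−t/τ₁) − τ₂ e^(−t/τ₂))/(τ₁ − τ₂)].
At t = 62.7: e^(−t/τ₁) = 0.00016055, e^(−t/τ₂) = 0.11156.
C₂ = 4.77·[1 − (7.1765·0.00016055 − 28.588·0.11156)/(-21.412)] = 4.77·0.85111 = 4.0598 mol/L.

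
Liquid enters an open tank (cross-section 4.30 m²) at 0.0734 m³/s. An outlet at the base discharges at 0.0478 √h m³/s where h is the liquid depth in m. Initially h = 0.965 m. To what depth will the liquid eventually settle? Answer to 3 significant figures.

A dh/dt = Q_in − 0.0478 √h. Steady state requires inflow = outflow:
Q_in = 0.0478 √h_ss ⇒ √h_ss = 0.0734/0.0478 = 1.5356.
h_ss = 1.5356² = 2.3580 m. (Since h₀ = 0.965 m < h_ss, the level will rise toward this value.)

2.36 m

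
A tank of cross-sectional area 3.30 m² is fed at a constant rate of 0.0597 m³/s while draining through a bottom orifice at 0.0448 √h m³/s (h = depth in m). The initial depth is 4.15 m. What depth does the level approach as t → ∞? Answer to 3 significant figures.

1.78 m

A dh/dt = Q_in − 0.0448 √h. Steady state requires inflow = outflow:
Q_in = 0.0448 √h_ss ⇒ √h_ss = 0.0597/0.0448 = 1.3326.
h_ss = 1.3326² = 1.7758 m. (Since h₀ = 4.15 m > h_ss, the level will fall toward this value.)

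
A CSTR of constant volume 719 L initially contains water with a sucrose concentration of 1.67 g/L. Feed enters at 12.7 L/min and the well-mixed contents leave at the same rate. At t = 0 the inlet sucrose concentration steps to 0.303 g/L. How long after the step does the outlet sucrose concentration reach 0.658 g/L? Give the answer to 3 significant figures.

76.3 min

Unsteady species balance (constant V, well mixed): V dC/dt = Q(C_in − C), so τ = V/Q = 56.614 min.
C(t) = C_in + (C₀ − C_in) e^(−t/τ). Set C = 0.658 and solve for t:
e^(−t/τ) = (C − C_in)/(C₀ − C_in) = (0.658 − 0.303)/(1.67 − 0.303) = 0.25969
t = −τ ln(…) = 56.614 × 1.3483 = 76.330 min.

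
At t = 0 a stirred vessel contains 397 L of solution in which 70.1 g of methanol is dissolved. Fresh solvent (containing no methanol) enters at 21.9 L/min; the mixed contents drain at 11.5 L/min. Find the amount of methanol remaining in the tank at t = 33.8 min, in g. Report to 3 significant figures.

34.8 g

Let m(t) be the amount of methanol. Volume: V(t) = V₀ + (Q_in − Q_out) t = 397 + 10.400 t; V(33.8) = 748.52 L.
Species balance (pure solvent in): dm/dt = −Q_out · m/V(t).
Separate: dm/m = −Q_out dt/V(t) ⇒ ln(m/m₀) = −(Q_out/(Q_in−Q_out)) ln(V/V₀).
m = m₀ (V₀/V)^(Q_out/(Q_in−Q_out)) = 70.1 × (397/748.52)^(1.1058) = 34.768 g.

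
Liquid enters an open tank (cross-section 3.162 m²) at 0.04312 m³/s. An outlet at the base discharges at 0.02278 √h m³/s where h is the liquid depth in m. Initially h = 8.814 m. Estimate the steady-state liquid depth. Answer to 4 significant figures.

Unsteady balance on liquid volume: A dh/dt = Q_in − 0.02278 √h. At steady state dh/dt = 0:
Q_in = 0.02278 √h_ss ⇒ √h_ss = 0.04312/0.02278 = 1.89289.
h_ss = 1.89289² = 3.58303 m. (Since h₀ = 8.814 m > h_ss, the level will fall toward this value.)

3.583 m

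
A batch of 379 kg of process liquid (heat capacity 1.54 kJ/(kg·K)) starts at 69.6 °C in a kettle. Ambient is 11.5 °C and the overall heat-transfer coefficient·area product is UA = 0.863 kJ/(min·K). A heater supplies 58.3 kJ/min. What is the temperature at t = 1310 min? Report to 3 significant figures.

Energy balance: M c_p dT/dt = −UA(T − T_amb) + Q̇.
dT/dt = (T_ss − T)/τ with T_ss = T_amb + Q̇/UA = 11.5 + 58.3/0.863 = 79.055 °C, τ = M c_p/UA = 379·1.54/0.863 = 676.32 min.
Solution: T(t) = T_ss + (T₀ − T_ss) e^(−t/τ).
T(1310) = 79.055 + (-9.4550)·0.14414 = 77.692 °C.

77.7 °C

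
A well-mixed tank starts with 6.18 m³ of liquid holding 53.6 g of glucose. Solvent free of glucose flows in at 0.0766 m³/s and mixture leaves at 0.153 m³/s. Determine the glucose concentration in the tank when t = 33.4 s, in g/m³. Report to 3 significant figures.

Let m(t) be the amount of glucose. Volume: V(t) = V₀ + (Q_in − Q_out) t = 6.18 − 0.076400 t; V(33.4) = 3.6282 m³.
Solute balance: dm/dt = 0 − Q_out C = −Q_out m/V(t).
Separate: dm/m = −Q_out dt/V(t) ⇒ ln(m/m₀) = −(Q_out/(Q_in−Q_out)) ln(V/V₀).
m = m₀ (V₀/V)^(Q_out/(Q_in−Q_out)) = 53.6 × (6.18/3.6282)^(-2.0026) = 18.449 g.
C = m/V = 18.449/3.6282 = 5.0849 g/m³.

5.08 g/m³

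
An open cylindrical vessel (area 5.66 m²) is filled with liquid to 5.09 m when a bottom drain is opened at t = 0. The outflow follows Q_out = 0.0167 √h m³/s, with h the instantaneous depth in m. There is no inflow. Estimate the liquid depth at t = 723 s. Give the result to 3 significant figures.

1.41 m

With no inflow, A dh/dt = −0.0167 √h.
Separate and integrate: 2(√h − √h₀) = −(0.0167/A) t.
√h = √5.09 − 0.0167·723/(2·5.66) = 2.2561 − 1.0666 = 1.1895.
h = 1.1895² = 1.4149 m.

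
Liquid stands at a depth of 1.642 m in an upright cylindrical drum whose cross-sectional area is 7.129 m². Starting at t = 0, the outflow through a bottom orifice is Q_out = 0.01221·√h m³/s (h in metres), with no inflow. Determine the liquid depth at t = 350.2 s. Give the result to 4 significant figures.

0.9634 m

Unsteady balance on liquid volume: A dh/dt = −0.01221 √h.
This is separable: 2 d(√h)/dt = −0.01221/A, so √h = √h₀ − (0.01221/(2A)) t.
√h = √1.642 − 0.01221·350.2/(2·7.129) = 1.28141 − 0.299898 = 0.981508.
h = 0.981508² = 0.963357 m.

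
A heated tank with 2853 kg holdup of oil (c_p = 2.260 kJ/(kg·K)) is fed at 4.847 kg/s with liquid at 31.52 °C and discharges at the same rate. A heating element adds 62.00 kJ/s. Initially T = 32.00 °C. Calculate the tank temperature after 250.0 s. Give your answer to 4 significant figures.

First-law balance (no shaft work): M c_p dT/dt = ṁ c_p (T_in − T) + 62.00.
Rearrange: dT/dt = (T_ss − T)/τ with τ = M/ṁ = 588.612 s and T_ss = T_in + Q̇/(ṁ c_p) = 37.1799 °C.
Solution: T(t) = T_ss + (T₀ − T_ss) e^(−t/τ).
T(250.0) = 37.1799 + (-5.17992)·e^(−250.0/588.612) = 37.1799 + (-5.17992)·0.653947 = 33.7925 °C.

33.79 °C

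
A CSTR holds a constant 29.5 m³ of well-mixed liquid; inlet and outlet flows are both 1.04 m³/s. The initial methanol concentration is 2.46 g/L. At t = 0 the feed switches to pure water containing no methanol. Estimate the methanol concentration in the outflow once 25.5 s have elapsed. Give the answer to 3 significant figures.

Mass balance on the solute (V constant): V dC/dt = Q(C_in − C).
So dC/dt = (C_in − C)/τ with τ = V/Q = 29.5/1.04 = 28.365 s.
Integrating: C(t) = C_in + (C₀ − C_in) e^(−t/τ).
C(25.5) = 0 + (2.46 − 0)·e^(−25.5/28.365) = 0 + (2.4600)·0.40698 = 1.0012 g/L.

1.00 g/L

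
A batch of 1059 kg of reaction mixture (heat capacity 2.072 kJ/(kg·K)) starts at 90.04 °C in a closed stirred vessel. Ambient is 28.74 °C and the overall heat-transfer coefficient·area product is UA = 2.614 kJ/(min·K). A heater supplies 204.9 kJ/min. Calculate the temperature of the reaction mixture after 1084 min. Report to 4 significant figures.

102.4 °C

Energy balance: M c_p dT/dt = −UA(T − T_amb) + Q̇.
dT/dt = (T_ss − T)/τ with T_ss = T_amb + Q̇/UA = 28.74 + 204.9/2.614 = 107.126 °C, τ = M c_p/UA = 1059·2.072/2.614 = 839.422 min.
T approaches T_ss exponentially: T(t) = T_ss + (T₀ − T_ss) e^(−t/τ).
T(1084) = 107.126 + (-17.0856)·0.274895 = 102.429 °C.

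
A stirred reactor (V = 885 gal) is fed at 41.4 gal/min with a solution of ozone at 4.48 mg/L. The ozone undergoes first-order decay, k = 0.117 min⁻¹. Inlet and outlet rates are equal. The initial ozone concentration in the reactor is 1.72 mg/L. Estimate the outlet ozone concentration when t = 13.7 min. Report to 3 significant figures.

Accumulation = in − out − consumed: V dC/dt = Q C_in − Q C − k V C.
This is linear with rate a = Q/V + k = 0.16378 min⁻¹.
C_ss = Q C_in/(Q + kV) = 1.2796 mg/L; C(t) = C_ss + (C₀ − C_ss) e^(−a t).
C(13.7) = 1.2796 + (0.44040)·e^(−0.16378·13.7) = 1.2796 + (0.44040)·0.10606 = 1.3263 mg/L.

1.33 mg/L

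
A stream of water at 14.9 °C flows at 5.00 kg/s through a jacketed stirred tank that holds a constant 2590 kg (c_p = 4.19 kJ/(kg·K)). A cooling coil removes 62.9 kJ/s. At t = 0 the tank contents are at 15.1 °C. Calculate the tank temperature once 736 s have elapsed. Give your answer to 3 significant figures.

Unsteady energy balance on the tank contents: M c_p dT/dt = ṁ c_p (T_in − T) − 62.9.
Rearrange: dT/dt = (T_ss − T)/τ with τ = M/ṁ = 518.00 s and T_ss = T_in − Q̇/(ṁ c_p) = 11.898 °C.
T approaches T_ss exponentially: T(t) = T_ss + (T₀ − T_ss) e^(−t/τ).
T(736) = 11.898 + (3.2024)·e^(−736/518.00) = 11.898 + (3.2024)·0.24151 = 12.671 °C.

12.7 °C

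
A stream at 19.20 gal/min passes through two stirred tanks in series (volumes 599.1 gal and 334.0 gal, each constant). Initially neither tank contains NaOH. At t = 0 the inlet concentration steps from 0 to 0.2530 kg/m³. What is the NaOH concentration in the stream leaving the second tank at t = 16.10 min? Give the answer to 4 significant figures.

Each tank obeys Vᵢ dCᵢ/dt = Q(Cᵢ₋₁ − Cᵢ), so τᵢ = Vᵢ/Q.
τ₁ = 599.1/19.20 = 31.2031 min; τ₂ = 334.0/19.20 = 17.3958 min.
Solving the cascade with C₁(0)=C₂(0)=0 gives C₂(t) = C_in[1 − (τ₁ e^(−t/τ₁) − τ₂ e^(−t/τ₂))/(τ₁ − τ₂)].
At t = 16.10: e^(−t/τ₁) = 0.596919, e^(−t/τ₂) = 0.396330.
C₂ = 0.2530·[1 − (31.2031·0.596919 − 17.3958·0.396330)/(13.8073)] = 0.2530·0.150358 = 0.0380406 kg/m³.

0.03804 kg/m³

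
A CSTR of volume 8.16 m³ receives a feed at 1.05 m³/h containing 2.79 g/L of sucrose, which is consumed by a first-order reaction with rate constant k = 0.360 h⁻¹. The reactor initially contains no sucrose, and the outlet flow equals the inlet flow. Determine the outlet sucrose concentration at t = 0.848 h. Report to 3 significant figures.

V dC/dt = Q(C_in − C) − k V C.
dC/dt = (Q/V) C_in − (Q/V + k) C; effective rate a = Q/V + k = 0.12868 + 0.360 = 0.48868 h⁻¹.
C_ss = Q C_in/(Q + kV) = 0.73465 g/L; C(t) = C_ss + (C₀ − C_ss) e^(−a t).
C(0.848) = 0.73465 + (-0.73465)·e^(−0.48868·0.848) = 0.73465 + (-0.73465)·0.66074 = 0.24924 g/L.

0.249 g/L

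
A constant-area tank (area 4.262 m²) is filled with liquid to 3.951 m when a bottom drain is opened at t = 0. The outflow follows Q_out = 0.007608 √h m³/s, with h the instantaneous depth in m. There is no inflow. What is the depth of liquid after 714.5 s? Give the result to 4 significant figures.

With no inflow, A dh/dt = −0.007608 √h.
Separate and integrate: 2(√h − √h₀) = −(0.007608/A) t.
√h = √3.951 − 0.007608·714.5/(2·4.262) = 1.98771 − 0.637719 = 1.34999.
h = 1.34999² = 1.82248 m.

1.822 m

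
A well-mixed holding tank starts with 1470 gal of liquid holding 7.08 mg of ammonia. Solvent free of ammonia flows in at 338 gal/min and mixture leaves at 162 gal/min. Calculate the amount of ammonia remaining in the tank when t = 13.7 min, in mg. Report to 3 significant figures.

Let m(t) be the amount of ammonia. Volume: V(t) = V₀ + (Q_in − Q_out) t = 1470 + 176.00 t; V(13.7) = 3881.2 gal.
Solute balance: dm/dt = 0 − Q_out C = −Q_out m/V(t).
Separate: dm/m = −Q_out dt/V(t) ⇒ ln(m/m₀) = −(Q_out/(Q_in−Q_out)) ln(V/V₀).
m = m₀ (V₀/V)^(Q_out/(Q_in−Q_out)) = 7.08 × (1470/3881.2)^(0.92045) = 2.8968 mg.

2.90 mg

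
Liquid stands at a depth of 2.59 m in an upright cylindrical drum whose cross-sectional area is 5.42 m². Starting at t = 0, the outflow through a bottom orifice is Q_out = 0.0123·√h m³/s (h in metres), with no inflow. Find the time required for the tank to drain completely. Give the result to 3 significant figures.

Unsteady balance on liquid volume: A dh/dt = −0.0123 √h.
This is separable: 2 d(√h)/dt = −0.0123/A, so √h = √h₀ − (0.0123/(2A)) t.
Tank is empty when √h = 0: t_empty = 2A√h₀/0.0123.
t_empty = 2·5.42·√2.59/0.0123 = 10.840·1.6093/0.0123 = 1418.3 s.

1420 s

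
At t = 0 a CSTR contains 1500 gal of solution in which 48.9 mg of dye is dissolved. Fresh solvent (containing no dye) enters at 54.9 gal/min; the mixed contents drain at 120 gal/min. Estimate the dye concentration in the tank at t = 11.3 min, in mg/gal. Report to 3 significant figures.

0.0185 mg/gal

Total volume: dV/dt = Q_in − Q_out = -65.100 gal/min, so V(t) = 1500 − 65.100 t and V(11.3) = 764.37 gal.
Species balance (pure solvent in): dm/dt = −Q_out · m/V(t).
dm/m = −Q_out dt/(V₀ − 65.100 t); integrating gives ln(m/m₀) = −(Q_out/(Q_in−Q_out)) ln(V/V₀).
m = m₀ (V₀/V)^(Q_out/(Q_in−Q_out)) = 48.9 × (1500/764.37)^(-1.8433) = 14.113 mg.
C = m/V = 14.113/764.37 = 0.018463 mg/gal.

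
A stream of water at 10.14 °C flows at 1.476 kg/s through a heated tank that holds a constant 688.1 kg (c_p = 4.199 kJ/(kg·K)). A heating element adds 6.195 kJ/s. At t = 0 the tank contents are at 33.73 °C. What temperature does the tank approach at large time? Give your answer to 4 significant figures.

11.14 °C

First-law balance (no shaft work): M c_p dT/dt = ṁ c_p (T_in − T) + 6.195.
At steady state dT/dt = 0 ⇒ T_ss = T_in + Q̇/(ṁ c_p) = 10.14 + 6.195/(1.476·4.199) = 11.1396 °C.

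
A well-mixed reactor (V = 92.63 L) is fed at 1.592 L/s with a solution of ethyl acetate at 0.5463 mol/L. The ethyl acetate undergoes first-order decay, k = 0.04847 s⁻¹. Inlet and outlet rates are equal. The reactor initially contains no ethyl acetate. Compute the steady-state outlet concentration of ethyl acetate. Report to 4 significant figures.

Accumulation = in − out − consumed: V dC/dt = Q C_in − Q C − k V C.
Steady state (dC/dt = 0): C_ss = Q C_in/(Q + kV) = C_in/(1 + kV/Q).
C_ss = 1.592·0.5463/(1.592 + 0.04847·92.63) = 0.869710/6.08178 = 0.143003 mol/L.

0.1430 mol/L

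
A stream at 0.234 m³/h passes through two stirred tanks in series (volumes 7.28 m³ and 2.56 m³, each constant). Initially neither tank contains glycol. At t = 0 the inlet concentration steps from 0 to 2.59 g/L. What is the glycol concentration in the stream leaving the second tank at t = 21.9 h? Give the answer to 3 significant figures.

Time constants: τᵢ = Vᵢ/Q for each well-mixed tank.
τ₁ = 7.28/0.234 = 31.111 h; τ₂ = 2.56/0.234 = 10.940 h.
Solving the cascade with C₁(0)=C₂(0)=0 gives C₂(t) = C_in[1 − (τ₁ e^(−t/τ₁) − τ₂ e^(−t/τ₂))/(τ₁ − τ₂)].
At t = 21.9: e^(−t/τ₁) = 0.49464, e^(−t/τ₂) = 0.13509.
C₂ = 2.59·[1 − (31.111·0.49464 − 10.940·0.13509)/(20.171)] = 2.59·0.31035 = 0.80382 g/L.

0.804 g/L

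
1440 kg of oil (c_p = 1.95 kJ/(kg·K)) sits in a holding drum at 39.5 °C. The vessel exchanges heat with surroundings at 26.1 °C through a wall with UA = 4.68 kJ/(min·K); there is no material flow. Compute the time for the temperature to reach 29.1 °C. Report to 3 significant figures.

898 min

First-law balance (no shaft work): M c_p dT/dt = −UA(T − T_amb).
τ = M c_p/UA = 600.00 min; T_ss = T_amb = 26.100 °C.
T(t) = T_ss + (T₀ − T_ss)e^(−t/τ); set T = 29.1:
t = −τ ln[(T − T_ss)/(T₀ − T_ss)] = −600.00 · ln(0.22388) = 897.99 min.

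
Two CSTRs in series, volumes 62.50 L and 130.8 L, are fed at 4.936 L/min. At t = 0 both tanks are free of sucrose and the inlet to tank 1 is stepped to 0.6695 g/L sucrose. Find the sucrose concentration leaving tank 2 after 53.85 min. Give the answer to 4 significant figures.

0.5102 g/L

Each tank obeys Vᵢ dCᵢ/dt = Q(Cᵢ₋₁ − Cᵢ), so τᵢ = Vᵢ/Q.
τ₁ = 62.50/4.936 = 12.6621 min; τ₂ = 130.8/4.936 = 26.4992 min.
Tank 1: C₁ = C_in(1 − e^(−t/τ₁)). Tank 2 (τ₁ ≠ τ₂): C₂ = C_in[1 − (τ₁ e^(−t/τ₁) − τ₂ e^(−t/τ₂))/(τ₁ − τ₂)].
At t = 53.85: e^(−t/τ₁) = 0.0142235, e^(−t/τ₂) = 0.131055.
C₂ = 0.6695·[1 − (12.6621·0.0142235 − 26.4992·0.131055)/(-13.8371)] = 0.6695·0.762035 = 0.510182 g/L.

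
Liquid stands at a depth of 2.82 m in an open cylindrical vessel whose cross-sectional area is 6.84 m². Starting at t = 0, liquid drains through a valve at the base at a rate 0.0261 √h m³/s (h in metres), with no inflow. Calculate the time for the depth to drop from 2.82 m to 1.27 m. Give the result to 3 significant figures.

290 s

With no inflow, A dh/dt = −0.0261 √h.
Separate and integrate: 2(√h − √h₀) = −(0.0261/A) t.
t = 2A(√h₀ − √h)/0.0261 = 2·6.84·(√2.82 − √1.27)/0.0261
  = 13.680 × (1.6793 − 1.1269) / 0.0261 = 289.50 s.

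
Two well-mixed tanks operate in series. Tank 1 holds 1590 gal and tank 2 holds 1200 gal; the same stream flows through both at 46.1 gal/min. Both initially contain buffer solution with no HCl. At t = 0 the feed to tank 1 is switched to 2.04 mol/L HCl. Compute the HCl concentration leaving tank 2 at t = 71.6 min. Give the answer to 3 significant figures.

1.40 mol/L

Species balance on tank i: dCᵢ/dt = (Cᵢ₋₁ − Cᵢ)/τᵢ with τᵢ = Vᵢ/Q.
τ₁ = 1590/46.1 = 34.490 min; τ₂ = 1200/46.1 = 26.030 min.
Solving the cascade with C₁(0)=C₂(0)=0 gives C₂(t) = C_in[1 − (τ₁ e^(−t/τ₁) − τ₂ e^(−t/τ₂))/(τ₁ − τ₂)].
At t = 71.6: e^(−t/τ₁) = 0.12544, e^(−t/τ₂) = 0.063887.
C₂ = 2.04·[1 − (34.490·0.12544 − 26.030·0.063887)/(8.4599)] = 2.04·0.68518 = 1.3978 mol/L.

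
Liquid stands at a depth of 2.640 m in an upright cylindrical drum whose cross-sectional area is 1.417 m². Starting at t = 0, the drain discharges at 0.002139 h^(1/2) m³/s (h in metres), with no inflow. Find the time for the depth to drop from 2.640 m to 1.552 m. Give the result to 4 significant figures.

502.2 s

With no inflow, A dh/dt = −0.002139 √h.
∫ h^(−1/2) dh = −(0.002139/A) ∫ dt, giving 2√h = 2√h₀ − (0.002139/A) t.
t = 2A(√h₀ − √h)/0.002139 = 2·1.417·(√2.640 − √1.552)/0.002139
  = 2.83400 × (1.62481 − 1.24579) / 0.002139 = 502.164 s.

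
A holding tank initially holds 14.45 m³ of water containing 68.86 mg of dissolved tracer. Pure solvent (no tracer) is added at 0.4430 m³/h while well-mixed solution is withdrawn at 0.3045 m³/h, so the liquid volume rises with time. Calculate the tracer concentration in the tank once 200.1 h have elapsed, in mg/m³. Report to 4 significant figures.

Let m(t) be the amount of tracer. Volume: V(t) = V₀ + (Q_in − Q_out) t = 14.45 + 0.138500 t; V(200.1) = 42.1638 m³.
No tracer enters, so dm/dt = −Q_out · (m/V).
Separate: dm/m = −Q_out dt/V(t) ⇒ ln(m/m₀) = −(Q_out/(Q_in−Q_out)) ln(V/V₀).
m = m₀ (V₀/V)^(Q_out/(Q_in−Q_out)) = 68.86 × (14.45/42.1638)^(2.19856) = 6.53852 mg.
C = m/V = 6.53852/42.1638 = 0.155074 mg/m³.

0.1551 mg/m³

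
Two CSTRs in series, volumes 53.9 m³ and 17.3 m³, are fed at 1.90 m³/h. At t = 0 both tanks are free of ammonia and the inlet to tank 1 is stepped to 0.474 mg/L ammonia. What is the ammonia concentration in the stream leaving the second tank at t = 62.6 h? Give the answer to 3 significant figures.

Time constants: τᵢ = Vᵢ/Q for each well-mixed tank.
τ₁ = 53.9/1.90 = 28.368 h; τ₂ = 17.3/1.90 = 9.1053 h.
Solving the cascade with C₁(0)=C₂(0)=0 gives C₂(t) = C_in[1 − (τ₁ e^(−t/τ₁) − τ₂ e^(−t/τ₂))/(τ₁ − τ₂)].
At t = 62.6: e^(−t/τ₁) = 0.11007, e^(−t/τ₂) = 0.0010331.
C₂ = 0.474·[1 − (28.368·0.11007 − 9.1053·0.0010331)/(19.263)] = 0.474·0.83840 = 0.39740 mg/L.

0.397 mg/L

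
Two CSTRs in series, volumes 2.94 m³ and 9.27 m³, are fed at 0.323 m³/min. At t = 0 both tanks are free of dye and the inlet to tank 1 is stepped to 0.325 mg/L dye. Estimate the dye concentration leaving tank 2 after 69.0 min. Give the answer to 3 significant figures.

0.282 mg/L

Each tank obeys Vᵢ dCᵢ/dt = Q(Cᵢ₋₁ − Cᵢ), so τᵢ = Vᵢ/Q.
τ₁ = 2.94/0.323 = 9.1022 min; τ₂ = 9.27/0.323 = 28.700 min.
Tank 1: C₁ = C_in(1 − e^(−t/τ₁)). Tank 2 (τ₁ ≠ τ₂): C₂ = C_in[1 − (τ₁ e^(−t/τ₁) − τ₂ e^(−t/τ₂))/(τ₁ − τ₂)].
At t = 69.0: e^(−t/τ₁) = 0.00051025, e^(−t/τ₂) = 0.090337.
C₂ = 0.325·[1 − (9.1022·0.00051025 − 28.700·0.090337)/(-19.598)] = 0.325·0.86794 = 0.28208 mg/L.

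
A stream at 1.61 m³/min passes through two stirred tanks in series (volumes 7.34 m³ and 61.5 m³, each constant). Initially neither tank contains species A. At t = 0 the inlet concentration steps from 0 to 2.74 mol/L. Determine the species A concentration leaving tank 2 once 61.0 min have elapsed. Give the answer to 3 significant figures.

Each tank obeys Vᵢ dCᵢ/dt = Q(Cᵢ₋₁ − Cᵢ), so τᵢ = Vᵢ/Q.
τ₁ = 7.34/1.61 = 4.5590 min; τ₂ = 61.5/1.61 = 38.199 min.
Tank 1: C₁ = C_in(1 − e^(−t/τ₁)). Tank 2 (τ₁ ≠ τ₂): C₂ = C_in[1 − (τ₁ e^(−t/τ₁) − τ₂ e^(−t/τ₂))/(τ₁ − τ₂)].
At t = 61.0: e^(−t/τ₁) = 1.5456e-06, e^(−t/τ₂) = 0.20252.
C₂ = 2.74·[1 − (4.5590·1.5456e-06 − 38.199·0.20252)/(-33.640)] = 2.74·0.77003 = 2.1099 mol/L.

2.11 mol/L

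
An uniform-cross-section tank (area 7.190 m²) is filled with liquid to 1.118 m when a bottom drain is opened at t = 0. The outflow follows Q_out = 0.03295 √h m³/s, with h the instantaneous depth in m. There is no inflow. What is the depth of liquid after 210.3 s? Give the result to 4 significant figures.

A dh/dt = −Q_out = −0.03295 √h.
∫ h^(−1/2) dh = −(0.03295/A) ∫ dt, giving 2√h = 2√h₀ − (0.03295/A) t.
√h = √1.118 − 0.03295·210.3/(2·7.190) = 1.05736 − 0.481877 = 0.575479.
h = 0.575479² = 0.331176 m.

0.3312 m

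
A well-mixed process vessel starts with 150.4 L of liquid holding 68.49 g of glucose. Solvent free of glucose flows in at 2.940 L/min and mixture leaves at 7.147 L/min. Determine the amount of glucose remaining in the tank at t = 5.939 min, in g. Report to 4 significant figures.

Let m(t) be the amount of glucose. Volume: V(t) = V₀ + (Q_in − Q_out) t = 150.4 − 4.20700 t; V(5.939) = 125.415 L.
Species balance (pure solvent in): dm/dt = −Q_out · m/V(t).
Separate: dm/m = −Q_out dt/V(t) ⇒ ln(m/m₀) = −(Q_out/(Q_in−Q_out)) ln(V/V₀).
m = m₀ (V₀/V)^(Q_out/(Q_in−Q_out)) = 68.49 × (150.4/125.415)^(-1.69884) = 50.3025 g.

50.30 g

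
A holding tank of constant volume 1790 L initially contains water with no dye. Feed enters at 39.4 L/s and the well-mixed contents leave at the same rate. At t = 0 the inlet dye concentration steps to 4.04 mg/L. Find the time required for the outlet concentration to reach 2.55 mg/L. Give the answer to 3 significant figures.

45.3 s

Mass balance on the solute (V constant): V dC/dt = Q(C_in − C), so τ = V/Q = 45.431 s.
C(t) = C_in + (C₀ − C_in) e^(−t/τ). Set C = 2.55 and solve for t:
e^(−t/τ) = (C − C_in)/(C₀ − C_in) = (2.55 − 4.04)/(0 − 4.04) = 0.36881
t = −τ ln(…) = 45.431 × 0.99747 = 45.316 s.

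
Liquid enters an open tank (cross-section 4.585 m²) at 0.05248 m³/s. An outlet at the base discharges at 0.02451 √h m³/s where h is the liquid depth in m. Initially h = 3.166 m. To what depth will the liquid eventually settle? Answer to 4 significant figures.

4.585 m

Accumulation of liquid (constant cross-section A): A dh/dt = Q_in − 0.02451 √h. At steady state dh/dt = 0:
Q_in = 0.02451 √h_ss ⇒ √h_ss = 0.05248/0.02451 = 2.14117.
h_ss = 2.14117² = 4.58460 m. (Since h₀ = 3.166 m < h_ss, the level will rise toward this value.)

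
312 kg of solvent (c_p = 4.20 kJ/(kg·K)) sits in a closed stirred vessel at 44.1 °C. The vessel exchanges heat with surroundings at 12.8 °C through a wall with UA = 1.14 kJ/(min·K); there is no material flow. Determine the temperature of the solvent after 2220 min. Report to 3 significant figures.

M c_p dT/dt = −UA(T − T_amb).
dT/dt = (T_ss − T)/τ with T_ss = T_amb = 12.800 °C, τ = M c_p/UA = 312·4.20/1.14 = 1149.5 min.
This is linear first-order; T(t) = T_ss + (T₀ − T_ss) e^(−t/τ).
T(2220) = 12.800 + (31.300)·0.14496 = 17.337 °C.

17.3 °C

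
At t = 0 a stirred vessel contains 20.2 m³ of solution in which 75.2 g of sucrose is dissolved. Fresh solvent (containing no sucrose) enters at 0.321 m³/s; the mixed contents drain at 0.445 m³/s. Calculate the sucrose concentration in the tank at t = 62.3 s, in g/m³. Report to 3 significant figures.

Let m(t) be the amount of sucrose. Volume: V(t) = V₀ + (Q_in − Q_out) t = 20.2 − 0.12400 t; V(62.3) = 12.475 m³.
Solute balance: dm/dt = 0 − Q_out C = −Q_out m/V(t).
dm/m = −Q_out dt/(V₀ − 0.12400 t); integrating gives ln(m/m₀) = −(Q_out/(Q_in−Q_out)) ln(V/V₀).
m = m₀ (V₀/V)^(Q_out/(Q_in−Q_out)) = 75.2 × (20.2/12.475)^(-3.5887) = 13.336 g.
C = m/V = 13.336/12.475 = 1.0691 g/m³.

1.07 g/m³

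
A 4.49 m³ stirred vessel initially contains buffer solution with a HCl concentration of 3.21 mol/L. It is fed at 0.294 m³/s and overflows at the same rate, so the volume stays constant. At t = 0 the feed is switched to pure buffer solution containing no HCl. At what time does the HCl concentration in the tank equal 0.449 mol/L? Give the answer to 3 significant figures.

Species balance: V dC/dt = Q(C_in − C) ⇒ τ = V/Q = 15.272 s.
C(t) = C_in + (C₀ − C_in) e^(−t/τ). Set C = 0.449 and solve for t:
e^(−t/τ) = (C − C_in)/(C₀ − C_in) = (0.449 − 0)/(3.21 − 0) = 0.13988
t = −τ ln(…) = 15.272 × 1.9670 = 30.040 s.

30.0 s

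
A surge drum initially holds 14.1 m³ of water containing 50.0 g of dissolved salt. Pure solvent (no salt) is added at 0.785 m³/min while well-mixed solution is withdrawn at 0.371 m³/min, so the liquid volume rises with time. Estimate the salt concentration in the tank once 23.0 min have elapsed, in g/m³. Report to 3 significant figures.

1.33 g/m³

Let m(t) be the amount of salt. Volume: V(t) = V₀ + (Q_in − Q_out) t = 14.1 + 0.41400 t; V(23.0) = 23.622 m³.
No salt enters, so dm/dt = −Q_out · (m/V).
dm/m = −Q_out dt/(V₀ + 0.41400 t); integrating gives ln(m/m₀) = −(Q_out/(Q_in−Q_out)) ln(V/V₀).
m = m₀ (V₀/V)^(Q_out/(Q_in−Q_out)) = 50.0 × (14.1/23.622)^(0.89614) = 31.488 g.
C = m/V = 31.488/23.622 = 1.3330 g/m³.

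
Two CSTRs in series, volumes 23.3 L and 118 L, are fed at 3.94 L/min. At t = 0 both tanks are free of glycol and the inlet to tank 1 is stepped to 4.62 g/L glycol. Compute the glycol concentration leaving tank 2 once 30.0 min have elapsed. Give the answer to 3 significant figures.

2.51 g/L

Each tank obeys Vᵢ dCᵢ/dt = Q(Cᵢ₋₁ − Cᵢ), so τᵢ = Vᵢ/Q.
τ₁ = 23.3/3.94 = 5.9137 min; τ₂ = 118/3.94 = 29.949 min.
Solving the cascade with C₁(0)=C₂(0)=0 gives C₂(t) = C_in[1 − (τ₁ e^(−t/τ₁) − τ₂ e^(−t/τ₂))/(τ₁ − τ₂)].
At t = 30.0: e^(−t/τ₁) = 0.0062638, e^(−t/τ₂) = 0.36726.
C₂ = 4.62·[1 − (5.9137·0.0062638 − 29.949·0.36726)/(-24.036)] = 4.62·0.54392 = 2.5129 g/L.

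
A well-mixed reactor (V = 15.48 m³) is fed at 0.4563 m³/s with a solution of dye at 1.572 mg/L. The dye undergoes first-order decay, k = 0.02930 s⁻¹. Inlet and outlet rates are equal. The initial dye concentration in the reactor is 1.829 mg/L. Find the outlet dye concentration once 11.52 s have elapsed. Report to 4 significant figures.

1.317 mg/L

V dC/dt = Q(C_in − C) − k V C.
dC/dt = (Q/V) C_in − (Q/V + k) C; effective rate a = Q/V + k = 0.0294767 + 0.02930 = 0.0587767 s⁻¹.
C_ss = Q C_in/(Q + kV) = 0.788364 mg/L; C(t) = C_ss + (C₀ − C_ss) e^(−a t).
C(11.52) = 0.788364 + (1.04064)·e^(−0.0587767·11.52) = 0.788364 + (1.04064)·0.508084 = 1.31709 mg/L.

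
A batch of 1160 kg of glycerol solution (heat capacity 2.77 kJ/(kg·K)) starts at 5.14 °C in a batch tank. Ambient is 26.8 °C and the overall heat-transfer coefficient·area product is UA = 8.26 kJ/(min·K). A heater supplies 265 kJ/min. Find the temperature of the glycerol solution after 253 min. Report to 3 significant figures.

Lumped-capacitance energy balance: M c_p dT/dt = UA(T_amb − T) + Q̇.
dT/dt = (T_ss − T)/τ with T_ss = T_amb + Q̇/UA = 26.8 + 265/8.26 = 58.882 °C, τ = M c_p/UA = 1160·2.77/8.26 = 389.01 min.
This is linear first-order; T(t) = T_ss + (T₀ − T_ss) e^(−t/τ).
T(253) = 58.882 + (-53.742)·0.52185 = 30.837 °C.

30.8 °C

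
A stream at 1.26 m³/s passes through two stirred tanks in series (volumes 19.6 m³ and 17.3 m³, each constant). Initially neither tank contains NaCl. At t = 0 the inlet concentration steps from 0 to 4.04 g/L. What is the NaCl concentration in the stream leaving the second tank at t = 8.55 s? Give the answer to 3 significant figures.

Species balance on tank i: dCᵢ/dt = (Cᵢ₋₁ − Cᵢ)/τᵢ with τᵢ = Vᵢ/Q.
τ₁ = 19.6/1.26 = 15.556 s; τ₂ = 17.3/1.26 = 13.730 s.
Tank 1: C₁ = C_in(1 − e^(−t/τ₁)). Tank 2 (τ₁ ≠ τ₂): C₂ = C_in[1 − (τ₁ e^(−t/τ₁) − τ₂ e^(−t/τ₂))/(τ₁ − τ₂)].
At t = 8.55: e^(−t/τ₁) = 0.57716, e^(−t/τ₂) = 0.53648.
C₂ = 4.04·[1 − (15.556·0.57716 − 13.730·0.53648)/(1.8254)] = 4.04·0.11693 = 0.47239 g/L.

0.472 g/L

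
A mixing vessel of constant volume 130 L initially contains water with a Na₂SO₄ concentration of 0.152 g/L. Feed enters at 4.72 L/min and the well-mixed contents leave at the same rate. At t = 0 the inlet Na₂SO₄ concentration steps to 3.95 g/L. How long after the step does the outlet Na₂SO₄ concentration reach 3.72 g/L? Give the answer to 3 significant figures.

Species balance: V dC/dt = Q(C_in − C) ⇒ τ = V/Q = 27.542 min.
C(t) = C_in + (C₀ − C_in) e^(−t/τ). Set C = 3.72 and solve for t:
e^(−t/τ) = (C − C_in)/(C₀ − C_in) = (3.72 − 3.95)/(0.152 − 3.95) = 0.060558
t = −τ ln(…) = 27.542 × 2.8042 = 77.233 min.

77.2 min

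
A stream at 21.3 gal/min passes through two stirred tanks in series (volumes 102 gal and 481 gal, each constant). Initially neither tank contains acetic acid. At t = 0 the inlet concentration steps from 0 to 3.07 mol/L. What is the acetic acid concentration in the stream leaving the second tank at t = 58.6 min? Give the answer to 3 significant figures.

Species balance on tank i: dCᵢ/dt = (Cᵢ₋₁ − Cᵢ)/τᵢ with τᵢ = Vᵢ/Q.
τ₁ = 102/21.3 = 4.7887 min; τ₂ = 481/21.3 = 22.582 min.
Tank 1: C₁ = C_in(1 − e^(−t/τ₁)). Tank 2 (τ₁ ≠ τ₂): C₂ = C_in[1 − (τ₁ e^(−t/τ₁) − τ₂ e^(−t/τ₂))/(τ₁ − τ₂)].
At t = 58.6: e^(−t/τ₁) = 4.8474e-06, e^(−t/τ₂) = 0.074648.
C₂ = 3.07·[1 − (4.7887·4.8474e-06 − 22.582·0.074648)/(-17.793)] = 3.07·0.90526 = 2.7792 mol/L.

2.78 mol/L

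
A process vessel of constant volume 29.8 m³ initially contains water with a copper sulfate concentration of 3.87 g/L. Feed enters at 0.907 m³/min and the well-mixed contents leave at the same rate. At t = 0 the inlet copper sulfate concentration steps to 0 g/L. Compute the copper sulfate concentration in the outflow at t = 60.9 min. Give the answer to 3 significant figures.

Transient balance on the dissolved component: V dC/dt = Q(C_in − C).
Time constant τ = V/Q = 29.8/0.907 = 32.856 min.
This is linear first-order; C(t) = C_in + (C₀ − C_in) e^(−t/τ).
C(60.9) = 0 + (3.87 − 0)·e^(−60.9/32.856) = 0 + (3.8700)·0.15668 = 0.60634 g/L.

0.606 g/L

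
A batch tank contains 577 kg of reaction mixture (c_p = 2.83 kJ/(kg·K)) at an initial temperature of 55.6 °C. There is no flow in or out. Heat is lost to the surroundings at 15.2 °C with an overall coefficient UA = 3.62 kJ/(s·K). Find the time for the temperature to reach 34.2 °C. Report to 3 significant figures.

M c_p dT/dt = −UA(T − T_amb).
τ = M c_p/UA = 451.08 s; T_ss = T_amb = 15.200 °C.
T(t) = T_ss + (T₀ − T_ss)e^(−t/τ); set T = 34.2:
t = −τ ln[(T − T_ss)/(T₀ − T_ss)] = −451.08 · ln(0.47030) = 340.29 s.

340 s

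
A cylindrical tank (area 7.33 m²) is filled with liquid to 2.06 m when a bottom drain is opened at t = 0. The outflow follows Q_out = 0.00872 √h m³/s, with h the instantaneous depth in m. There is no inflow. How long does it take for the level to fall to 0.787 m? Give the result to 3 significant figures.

922 s

Accumulation of liquid (constant cross-section A): A dh/dt = −0.00872 √h.
This is separable: 2 d(√h)/dt = −0.00872/A, so √h = √h₀ − (0.00872/(2A)) t.
t = 2A(√h₀ − √h)/0.00872 = 2·7.33·(√2.06 − √0.787)/0.00872
  = 14.660 × (1.4353 − 0.88713) / 0.00872 = 921.53 s.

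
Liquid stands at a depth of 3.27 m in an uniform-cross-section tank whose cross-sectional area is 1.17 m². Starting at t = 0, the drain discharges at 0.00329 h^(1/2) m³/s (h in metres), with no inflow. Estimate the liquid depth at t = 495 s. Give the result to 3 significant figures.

Volume balance on the tank: A dh/dt = −0.00329 √h.
∫ h^(−1/2) dh = −(0.00329/A) ∫ dt, giving 2√h = 2√h₀ − (0.00329/A) t.
√h = √3.27 − 0.00329·495/(2·1.17) = 1.8083 − 0.69596 = 1.1124.
h = 1.1124² = 1.2373 m.

1.24 m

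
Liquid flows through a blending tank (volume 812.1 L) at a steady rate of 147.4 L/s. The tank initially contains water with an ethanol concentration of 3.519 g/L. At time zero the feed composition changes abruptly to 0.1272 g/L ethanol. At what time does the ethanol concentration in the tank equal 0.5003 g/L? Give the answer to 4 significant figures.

Unsteady species balance (constant V, well mixed): V dC/dt = Q(C_in − C), so τ = V/Q = 5.50950 s.
C(t) = C_in + (C₀ − C_in) e^(−t/τ). Set C = 0.5003 and solve for t:
e^(−t/τ) = (C − C_in)/(C₀ − C_in) = (0.5003 − 0.1272)/(3.519 − 0.1272) = 0.110001
t = −τ ln(…) = 5.50950 × 2.20727 = 12.1609 s.

12.16 s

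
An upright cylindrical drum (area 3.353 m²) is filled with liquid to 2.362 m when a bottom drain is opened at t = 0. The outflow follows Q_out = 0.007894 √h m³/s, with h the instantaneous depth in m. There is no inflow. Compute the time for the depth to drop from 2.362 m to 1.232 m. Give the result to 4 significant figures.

With no inflow, A dh/dt = −0.007894 √h.
∫ h^(−1/2) dh = −(0.007894/A) ∫ dt, giving 2√h = 2√h₀ − (0.007894/A) t.
t = 2A(√h₀ − √h)/0.007894 = 2·3.353·(√2.362 − √1.232)/0.007894
  = 6.70600 × (1.53688 − 1.10995) / 0.007894 = 362.675 s.

362.7 s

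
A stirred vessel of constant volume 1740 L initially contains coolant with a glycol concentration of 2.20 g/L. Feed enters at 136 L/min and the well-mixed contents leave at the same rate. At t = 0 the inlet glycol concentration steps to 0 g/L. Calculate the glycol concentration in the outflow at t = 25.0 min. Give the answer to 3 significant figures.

0.312 g/L

Transient balance on the dissolved component: V dC/dt = Q(C_in − C).
Time constant τ = V/Q = 1740/136 = 12.794 min.
Integrating: C(t) = C_in + (C₀ − C_in) e^(−t/τ).
C(25.0) = 0 + (2.20 − 0)·e^(−25.0/12.794) = 0 + (2.2000)·0.14170 = 0.31175 g/L.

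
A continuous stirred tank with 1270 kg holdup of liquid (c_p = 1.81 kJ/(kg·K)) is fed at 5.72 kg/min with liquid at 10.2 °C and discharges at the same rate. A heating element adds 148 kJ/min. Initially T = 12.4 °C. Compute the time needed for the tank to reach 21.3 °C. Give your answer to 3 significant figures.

M c_p dT/dt = ṁ c_p (T_in − T) + Q̇.
τ = M/ṁ = 222.03 min; T_ss = T_in + Q̇/(ṁ c_p) = 24.495 °C.
T(t) = T_ss + (T₀ − T_ss) e^(−t/τ). Set T = 21.3:
e^(−t/τ) = (21.3 − 24.495)/(12.4 − 24.495) = 0.26416
t = −222.03 · ln(0.26416) = 295.56 min.

296 min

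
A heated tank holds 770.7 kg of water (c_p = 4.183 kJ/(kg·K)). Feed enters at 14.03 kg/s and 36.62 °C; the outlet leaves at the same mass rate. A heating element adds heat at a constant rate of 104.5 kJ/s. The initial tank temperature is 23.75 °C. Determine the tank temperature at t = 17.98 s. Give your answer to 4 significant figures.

27.84 °C

Heat balance on the well-mixed liquid: M c_p dT/dt = ṁ c_p (T_in − T) + 104.5.
τ = M/ṁ = 54.9323 s; T_ss = T_in + Q̇/(ṁ c_p) = 36.62 + 104.5/(14.03·4.183) = 38.4006 °C.
Solution: T(t) = T_ss + (T₀ − T_ss) e^(−t/τ).
T(17.98) = 38.4006 + (-14.6506)·e^(−17.98/54.9323) = 38.4006 + (-14.6506)·0.720859 = 27.8396 °C.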